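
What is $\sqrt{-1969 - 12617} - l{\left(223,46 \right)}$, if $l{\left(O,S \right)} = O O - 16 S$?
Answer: $-48993 + i \sqrt{14586} \approx -48993.0 + 120.77 i$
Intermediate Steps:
$l{\left(O,S \right)} = O^{2} - 16 S$
$\sqrt{-1969 - 12617} - l{\left(223,46 \right)} = \sqrt{-1969 - 12617} - \left(223^{2} - 736\right) = \sqrt{-14586} - \left(49729 - 736\right) = i \sqrt{14586} - 48993 = -48993 + i \sqrt{14586}$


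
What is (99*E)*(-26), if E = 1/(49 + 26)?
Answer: -858/25 ≈ -34.320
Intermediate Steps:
E = 1/75 ≈ 0.013333
(99*E)*(-26) = (99*(1/75))*(-26) = (33/25)*(-26) = -858/25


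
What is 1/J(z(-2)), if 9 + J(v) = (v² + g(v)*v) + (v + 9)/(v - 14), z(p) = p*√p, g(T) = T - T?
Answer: 2*(-√2 + 7*I)/(-247*I + 32*√2) ≈ -0.056869 - 0.0010317*I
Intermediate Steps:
g(T) = 0
z(p) = p^(3/2)
J(v) = -9 + v² + (9 + v)/(-14 + v) (J(v) = -9 + ((v² + 0*v) + (v + 9)/(v - 14)) = -9 + ((v² + 0) + (9 + v)/(-14 + v)) = -9 + (v² + (9 + v)/(-14 + v)) = -9 + v² + (9 + v)/(-14 + v))
1/J(z(-2)) = 1/((135 + ((-2)^(3/2))³ - 14*((-2)^(3/2))² - (-16)*I*√2)/(-14 + (-2)^(3/2))) = 1/((135 + (-2*I*√2)³ - 14*(-2*I*√2)² - (-16)*I*√2)/(-14 - 2*I*√2)) = 1/((135 + 16*I*√2 - 14*(-8) + 16*I*√2)/(-14 - 2*I*√2)) = 1/((135 + 16*I*√2 + 112 + 16*I*√2)/(-14 - 2*I*√2)) = 1/((247 + 32*I*√2)/(-14 - 2*I*√2)) = (-14 - 2*I*√2)/(247 + 32*I*√2)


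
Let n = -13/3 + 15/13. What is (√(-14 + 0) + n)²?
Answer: (124 - 39*I*√14)²/1521 ≈ -3.8909 - 23.793*I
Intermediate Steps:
n = -124/39 (n = -13*⅓ + 15*(1/13) = -13/3 + 15/13 = -124/39 ≈ -3.1795)
(√(-14 + 0) + n)² = (√(-14 + 0) - 124/39)² = (√(-14) - 124/39)² = (I*√14 - 124/39)² = (-124/39 + I*√14)²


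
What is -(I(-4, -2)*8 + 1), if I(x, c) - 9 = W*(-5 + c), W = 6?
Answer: 263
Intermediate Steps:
I(x, c) = -21 + 6*c (I(x, c) = 9 + 6*(-5 + c) = 9 + (-30 + 6*c) = -21 + 6*c)
-(I(-4, -2)*8 + 1) = -((-21 + 6*(-2))*8 + 1) = -((-21 - 12)*8 + 1) = -(-33*8 + 1) = -(-264 + 1) = -1*(-263) = 263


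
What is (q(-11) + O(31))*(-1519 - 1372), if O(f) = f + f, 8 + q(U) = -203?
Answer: 430759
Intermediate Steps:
q(U) = -211 (q(U) = -8 - 203 = -211)
O(f) = 2*f
(q(-11) + O(31))*(-1519 - 1372) = (-211 + 2*31)*(-1519 - 1372) = (-211 + 62)*(-2891) = -149*(-2891) = 430759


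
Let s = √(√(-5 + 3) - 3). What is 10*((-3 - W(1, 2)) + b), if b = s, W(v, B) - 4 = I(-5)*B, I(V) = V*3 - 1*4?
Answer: 310 + 10*√(-3 + I*√2) ≈ 313.98 + 17.772*I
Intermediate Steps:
I(V) = -4 + 3*V (I(V) = 3*V - 4 = -4 + 3*V)
W(v, B) = 4 - 19*B (W(v, B) = 4 + (-4 + 3*(-5))*B = 4 + (-4 - 15)*B = 4 - 19*B)
s = √(-3 + I*√2) (s = √(√(-2) - 3) = √(I*√2 - 3) = √(-3 + I*√2) ≈ 0.39788 + 1.7772*I)
b = √(-3 + I*√2) ≈ 0.39788 + 1.7772*I
10*((-3 - W(1, 2)) + b) = 10*((-3 - (4 - 19*2)) + √(-3 + I*√2)) = 10*((-3 - (4 - 38)) + √(-3 + I*√2)) = 10*((-3 - 1*(-34)) + √(-3 + I*√2)) = 10*((-3 + 34) + √(-3 + I*√2)) = 10*(31 + √(-3 + I*√2)) = 310 + 10*√(-3 + I*√2)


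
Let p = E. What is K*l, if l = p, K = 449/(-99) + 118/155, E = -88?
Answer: 463304/1395 ≈ 332.12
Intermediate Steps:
K = -57913/15345 (K = 449*(-1/99) + 118*(1/155) = -449/99 + 118/155 = -57913/15345 ≈ -3.7741)
p = -88
l = -88
K*l = -57913/15345*(-88) = 463304/1395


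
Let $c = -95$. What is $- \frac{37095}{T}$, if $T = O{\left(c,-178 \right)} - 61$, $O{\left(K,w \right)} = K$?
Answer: $\frac{12365}{52} \approx 237.79$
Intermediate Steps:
$T = -156$ ($T = -95 - 61 = -156$)
$- \frac{37095}{T} = - \frac{37095}{-156} = \left(-37095\right) \left(- \frac{1}{156}\right) = \frac{12365}{52}$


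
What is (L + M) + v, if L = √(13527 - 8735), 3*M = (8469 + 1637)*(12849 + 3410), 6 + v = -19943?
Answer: 164253607/3 + 2*√1198 ≈ 5.4751e+7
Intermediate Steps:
v = -19949 (v = -6 - 19943 = -19949)
M = 164313454/3 (M = ((8469 + 1637)*(12849 + 3410))/3 = (10106*16259)/3 = (⅓)*164313454 = 164313454/3 ≈ 5.4771e+7)
L = 2*√1198 (L = √4792 = 2*√1198 ≈ 69.224)
(L + M) + v = (2*√1198 + 164313454/3) - 19949 = (164313454/3 + 2*√1198) - 19949 = 164253607/3 + 2*√1198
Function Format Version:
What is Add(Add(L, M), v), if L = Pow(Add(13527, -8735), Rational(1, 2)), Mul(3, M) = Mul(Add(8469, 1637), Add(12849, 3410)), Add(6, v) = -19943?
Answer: Add(Rational(164253607, 3), Mul(2, Pow(1198, Rational(1, 2)))) ≈ 5.4751e+7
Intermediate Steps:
v = -19949 (v = Add(-6, -19943) = -19949)
M = Rational(164313454, 3) (M = Mul(Rational(1, 3), Mul(Add(8469, 1637), Add(12849, 3410))) = Mul(Rational(1, 3), Mul(10106, 16259)) = Mul(Rational(1, 3), 164313454) = Rational(164313454, 3) ≈ 5.4771e+7)
L = Mul(2, Pow(1198, Rational(1, 2))) (L = Pow(4792, Rational(1, 2)) = Mul(2, Pow(1198, Rational(1, 2))) ≈ 69.224)
Add(Add(L, M), v) = Add(Add(Mul(2, Pow(1198, Rational(1, 2))), Rational(164313454, 3)), -19949) = Add(Add(Rational(164313454, 3), Mul(2, Pow(1198, Rational(1, 2)))), -19949) = Add(Rational(164253607, 3), Mul(2, Pow(1198, Rational(1, 2))))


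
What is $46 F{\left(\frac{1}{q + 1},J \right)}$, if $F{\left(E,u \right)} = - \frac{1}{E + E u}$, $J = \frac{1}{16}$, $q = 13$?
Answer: $- \frac{10304}{17} \approx -606.12$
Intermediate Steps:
$J = \frac{1}{16} \approx 0.0625$
$46 F{\left(\frac{1}{q + 1},J \right)} = 46 \left(- \frac{1}{\frac{1}{13 + 1} \left(1 + \frac{1}{16}\right)}\right) = 46 \left(- \frac{1}{\frac{1}{14} \cdot \frac{17}{16}}\right) = 46 \left(\left(-1\right) \frac{1}{\frac{1}{14}} \cdot \frac{16}{17}\right) = 46 \left(\left(-1\right) 14 \cdot \frac{16}{17}\right) = 46 \left(- \frac{224}{17}\right) = - \frac{10304}{17}$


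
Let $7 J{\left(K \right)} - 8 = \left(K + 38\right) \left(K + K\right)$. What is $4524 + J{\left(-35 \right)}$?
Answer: $\frac{31466}{7} \approx 4495.1$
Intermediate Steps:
$J{\left(K \right)} = \frac{8}{7} + \frac{2 K \left(38 + K\right)}{7}$ ($J{\left(K \right)} = \frac{8}{7} + \frac{\left(K + 38\right) \left(K + K\right)}{7} = \frac{8}{7} + \frac{\left(38 + K\right) 2 K}{7} = \frac{8}{7} + \frac{2 K \left(38 + K\right)}{7}$)
$4524 + J{\left(-35 \right)} = 4524 + \left(\frac{8}{7} + \frac{2 \left(-35\right)^{2}}{7} + \frac{76}{7} \left(-35\right)\right) = 4524 + \left(\frac{8}{7} + \frac{2}{7} \cdot 1225 - 380\right) = 4524 + \left(\frac{8}{7} + 350 - 380\right) = 4524 - \frac{202}{7} = \frac{31466}{7}$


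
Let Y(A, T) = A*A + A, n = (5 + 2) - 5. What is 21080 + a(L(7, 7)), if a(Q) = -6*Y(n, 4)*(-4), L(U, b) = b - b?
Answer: 21224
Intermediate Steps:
n = 2 (n = 7 - 5 = 2)
L(U, b) = 0
Y(A, T) = A + A² (Y(A, T) = A² + A = A + A²)
a(Q) = 144 (a(Q) = -12*(1 + 2)*(-4) = -12*3*(-4) = -6*6*(-4) = -36*(-4) = 144)
21080 + a(L(7, 7)) = 21080 + 144 = 21224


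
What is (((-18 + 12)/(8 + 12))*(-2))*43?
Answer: 129/5 ≈ 25.800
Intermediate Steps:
(((-18 + 12)/(8 + 12))*(-2))*43 = (-6/20*(-2))*43 = (-6*1/20*(-2))*43 = -3/10*(-2)*43 = (⅗)*43 = 129/5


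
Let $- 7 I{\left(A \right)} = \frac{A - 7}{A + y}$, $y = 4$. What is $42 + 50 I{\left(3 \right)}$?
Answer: $\frac{2258}{49} \approx 46.082$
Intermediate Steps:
$I{\left(A \right)} = - \frac{-7 + A}{7 \left(4 + A\right)}$ ($I{\left(A \right)} = - \frac{\left(A - 7\right) \frac{1}{A + 4}}{7} = - \frac{\left(-7 + A\right) \frac{1}{4 + A}}{7} = - \frac{\frac{1}{4 + A} \left(-7 + A\right)}{7} = - \frac{-7 + A}{7 \left(4 + A\right)}$)
$42 + 50 I{\left(3 \right)} = 42 + 50 \frac{7 - 3}{7 \left(4 + 3\right)} = 42 + 50 \frac{7 - 3}{7 \cdot 7} = 42 + 50 \cdot \frac{1}{7} \cdot \frac{1}{7} \cdot 4 = 42 + 50 \cdot \frac{4}{49} = 42 + \frac{200}{49} = \frac{2258}{49}$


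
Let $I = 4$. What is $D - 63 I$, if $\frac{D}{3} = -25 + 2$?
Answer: $-321$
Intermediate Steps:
$D = -69$ ($D = 3 \left(-25 + 2\right) = 3 \left(-23\right) = -69$)
$D - 63 I = -69 - 252 = -321$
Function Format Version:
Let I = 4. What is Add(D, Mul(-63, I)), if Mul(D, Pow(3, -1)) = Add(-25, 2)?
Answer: -321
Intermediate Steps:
D = -69 (D = Mul(3, Add(-25, 2)) = Mul(3, -23) = -69)
Add(D, Mul(-63, I)) = Add(-69, Mul(-63, 4)) = Add(-69, -252) = -321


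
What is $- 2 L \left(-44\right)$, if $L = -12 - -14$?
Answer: $176$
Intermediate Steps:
$L = 2$ ($L = -12 + 14 = 2$)
$- 2 L \left(-44\right) = \left(-2\right) 2 \left(-44\right) = \left(-4\right) \left(-44\right) = 176$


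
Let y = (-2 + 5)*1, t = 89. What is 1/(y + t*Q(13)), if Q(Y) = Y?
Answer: 1/1160 ≈ 0.00086207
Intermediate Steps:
y = 3 (y = 3*1 = 3)
1/(y + t*Q(13)) = 1/(3 + 89*13) = 1/(3 + 1157) = 1/1160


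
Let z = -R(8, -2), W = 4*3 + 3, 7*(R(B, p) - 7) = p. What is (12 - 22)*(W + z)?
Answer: -580/7 ≈ -82.857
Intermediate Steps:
R(B, p) = 7 + p/7
W = 15 (W = 12 + 3 = 15)
z = -47/7 (z = -(7 + (⅐)*(-2)) = -(7 - 2/7) = -1*47/7 = -47/7 ≈ -6.7143)
(12 - 22)*(W + z) = (12 - 22)*(15 - 47/7) = -10*58/7 = -580/7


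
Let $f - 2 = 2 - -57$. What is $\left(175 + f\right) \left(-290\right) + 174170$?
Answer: $105730$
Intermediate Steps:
$f = 61$ ($f = 2 + \left(2 - -57\right) = 2 + \left(2 + 57\right) = 2 + 59 = 61$)
$\left(175 + f\right) \left(-290\right) + 174170 = \left(175 + 61\right) \left(-290\right) + 174170 = 236 \left(-290\right) + 174170 = -68440 + 174170 = 105730$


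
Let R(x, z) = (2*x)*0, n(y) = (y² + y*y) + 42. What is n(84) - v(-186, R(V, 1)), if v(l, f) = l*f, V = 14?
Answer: 14154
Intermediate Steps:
n(y) = 42 + 2*y² (n(y) = (y² + y²) + 42 = 2*y² + 42 = 42 + 2*y²)
R(x, z) = 0
v(l, f) = f*l
n(84) - v(-186, R(V, 1)) = (42 + 2*84²) - 0*(-186) = (42 + 2*7056) - 1*0 = (42 + 14112) + 0 = 14154 + 0 = 14154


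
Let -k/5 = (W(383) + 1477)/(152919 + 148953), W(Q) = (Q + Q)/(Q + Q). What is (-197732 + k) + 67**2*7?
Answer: -25102018919/150936 ≈ -1.6631e+5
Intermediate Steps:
W(Q) = 1 (W(Q) = (2*Q)/((2*Q)) = (2*Q)*(1/(2*Q)) = 1)
k = -3695/150936 (k = -5*(1 + 1477)/(152919 + 148953) = -7390/301872 = -5*739/150936 = -3695/150936 ≈ -0.024481)
(-197732 + k) + 67**2*7 = (-197732 - 3695/150936) + 67**2*7 = -29844880847/150936 + 4489*7 = -29844880847/150936 + 31423 = -25102018919/150936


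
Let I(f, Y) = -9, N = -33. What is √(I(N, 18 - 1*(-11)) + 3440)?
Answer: √3431 ≈ 58.575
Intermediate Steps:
√(I(N, 18 - 1*(-11)) + 3440) = √(-9 + 3440) = √3431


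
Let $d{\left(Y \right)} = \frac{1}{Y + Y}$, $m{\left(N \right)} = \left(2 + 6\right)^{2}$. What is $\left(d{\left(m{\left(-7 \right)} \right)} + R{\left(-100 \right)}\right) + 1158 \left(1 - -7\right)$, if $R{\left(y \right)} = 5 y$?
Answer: $\frac{1121793}{128} \approx 8764.0$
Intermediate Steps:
$m{\left(N \right)} = 64$ ($m{\left(N \right)} = 8^{2} = 64$)
$d{\left(Y \right)} = \frac{1}{2 Y}$
$\left(d{\left(m{\left(-7 \right)} \right)} + R{\left(-100 \right)}\right) + 1158 \left(1 - -7\right) = \left(\frac{1}{2 \cdot 64} + 5 \left(-100\right)\right) + 1158 \left(1 - -7\right) = \left(\frac{1}{2} \cdot \frac{1}{64} - 500\right) + 1158 \left(1 + 7\right) = \left(\frac{1}{128} - 500\right) + 1158 \cdot 8 = - \frac{63999}{128} + 9264 = \frac{1121793}{128}$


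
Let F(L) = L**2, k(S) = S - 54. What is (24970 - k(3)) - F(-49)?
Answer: 22620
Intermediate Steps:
k(S) = -54 + S
(24970 - k(3)) - F(-49) = (24970 - (-54 + 3)) - 1*(-49)**2 = (24970 - 1*(-51)) - 1*2401 = (24970 + 51) - 2401 = 25021 - 2401 = 22620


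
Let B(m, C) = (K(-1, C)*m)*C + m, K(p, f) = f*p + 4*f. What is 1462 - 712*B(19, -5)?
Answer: -1026666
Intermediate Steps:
K(p, f) = 4*f + f*p
B(m, C) = m + 3*m*C² (B(m, C) = ((C*(4 - 1))*m)*C + m = ((C*3)*m)*C + m = ((3*C)*m)*C + m = (3*C*m)*C + m = 3*m*C² + m = m + 3*m*C²)
1462 - 712*B(19, -5) = 1462 - 13528*(1 + 3*(-5)²) = 1462 - 13528*(1 + 3*25) = 1462 - 13528*(1 + 75) = 1462 - 13528*76 = 1462 - 712*1444 = 1462 - 1028128 = -1026666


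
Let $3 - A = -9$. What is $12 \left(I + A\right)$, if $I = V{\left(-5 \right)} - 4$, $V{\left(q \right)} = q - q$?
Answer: $96$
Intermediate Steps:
$A = 12$ ($A = 3 - -9 = 3 + 9 = 12$)
$V{\left(q \right)} = 0$
$I = -4$ ($I = 0 - 4 = -4$)
$12 \left(I + A\right) = 12 \left(-4 + 12\right) = 12 \cdot 8 = 96$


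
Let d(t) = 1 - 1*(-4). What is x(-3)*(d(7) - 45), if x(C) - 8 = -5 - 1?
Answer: -80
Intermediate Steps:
x(C) = 2 (x(C) = 8 + (-5 - 1) = 8 - 6 = 2)
d(t) = 5 (d(t) = 1 + 4 = 5)
x(-3)*(d(7) - 45) = 2*(5 - 45) = 2*(-40) = -80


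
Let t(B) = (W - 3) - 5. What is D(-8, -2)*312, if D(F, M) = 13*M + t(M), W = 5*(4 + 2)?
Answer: -1248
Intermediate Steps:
W = 30 (W = 5*6 = 30)
t(B) = 22 (t(B) = (30 - 3) - 5 = 27 - 5 = 22)
D(F, M) = 22 + 13*M (D(F, M) = 13*M + 22 = 22 + 13*M)
D(-8, -2)*312 = (22 + 13*(-2))*312 = (22 - 26)*312 = -4*312 = -1248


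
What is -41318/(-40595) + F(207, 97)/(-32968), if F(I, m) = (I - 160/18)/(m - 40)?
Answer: 698721764827/686566347480 ≈ 1.0177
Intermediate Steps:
F(I, m) = (-80/9 + I)/(-40 + m) (F(I, m) = (I - 160*1/18)/(-40 + m) = (I - 80/9)/(-40 + m) = (-80/9 + I)/(-40 + m))
-41318/(-40595) + F(207, 97)/(-32968) = -41318/(-40595) + ((-80/9 + 207)/(-40 + 97))/(-32968) = -41318*(-1/40595) + ((1783/9)/57)*(-1/32968) = 41318/40595 + ((1/57)*(1783/9))*(-1/32968) = 41318/40595 + (1783/513)*(-1/32968) = 41318/40595 - 1783/16912584 = 698721764827/686566347480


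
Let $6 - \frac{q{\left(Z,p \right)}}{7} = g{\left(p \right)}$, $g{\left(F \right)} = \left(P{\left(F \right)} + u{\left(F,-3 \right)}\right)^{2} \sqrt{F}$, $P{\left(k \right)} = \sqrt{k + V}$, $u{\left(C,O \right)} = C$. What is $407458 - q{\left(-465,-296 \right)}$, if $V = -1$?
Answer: $407416 + 24864 \sqrt{2442} + 1222466 i \sqrt{74} \approx 1.6361 \cdot 10^{6} + 1.0516 \cdot 10^{7} i$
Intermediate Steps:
$P{\left(k \right)} = \sqrt{-1 + k}$ ($P{\left(k \right)} = \sqrt{k - 1} = \sqrt{-1 + k}$)
$g{\left(F \right)} = \sqrt{F} \left(F + \sqrt{-1 + F}\right)^{2}$ ($g{\left(F \right)} = \left(\sqrt{-1 + F} + F\right)^{2} \sqrt{F} = \left(F + \sqrt{-1 + F}\right)^{2} \sqrt{F} = \sqrt{F} \left(F + \sqrt{-1 + F}\right)^{2}$)
$q{\left(Z,p \right)} = 42 - 7 \sqrt{p} \left(p + \sqrt{-1 + p}\right)^{2}$
$407458 - q{\left(-465,-296 \right)} = 407458 - \left(42 - 7 \sqrt{-296} \left(-296 + \sqrt{-1 - 296}\right)^{2}\right) = 407458 - \left(42 - 7 \cdot 2 i \sqrt{74} \left(-296 + \sqrt{-297}\right)^{2}\right) = 407458 - \left(42 - 7 \cdot 2 i \sqrt{74} \left(-296 + 3 i \sqrt{33}\right)^{2}\right) = 407458 - \left(42 - 14 i \sqrt{74} \left(-296 + 3 i \sqrt{33}\right)^{2}\right) = 407416 + 14 i \sqrt{74} \left(-296 + 3 i \sqrt{33}\right)^{2}$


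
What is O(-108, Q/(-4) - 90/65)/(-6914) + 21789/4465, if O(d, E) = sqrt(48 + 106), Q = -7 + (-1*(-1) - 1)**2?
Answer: 21789/4465 - sqrt(154)/6914 ≈ 4.8782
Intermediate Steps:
Q = -7 (Q = -7 + (1 - 1)**2 = -7 + 0**2 = -7 + 0 = -7)
O(d, E) = sqrt(154)
O(-108, Q/(-4) - 90/65)/(-6914) + 21789/4465 = sqrt(154)/(-6914) + 21789/4465 = sqrt(154)*(-1/6914) + 21789*(1/4465) = -sqrt(154)/6914 + 21789/4465 = 21789/4465 - sqrt(154)/6914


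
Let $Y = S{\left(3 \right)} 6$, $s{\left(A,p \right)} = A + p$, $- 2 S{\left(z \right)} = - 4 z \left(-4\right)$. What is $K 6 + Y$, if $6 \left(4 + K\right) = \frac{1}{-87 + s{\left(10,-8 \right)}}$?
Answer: $- \frac{14281}{85} \approx -168.01$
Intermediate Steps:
$S{\left(z \right)} = - 8 z$ ($S{\left(z \right)} = - \frac{- 4 z \left(-4\right)}{2} = - \frac{16 z}{2} = - 8 z$)
$K = - \frac{2041}{510}$ ($K = -4 + \frac{1}{6 \left(-87 + \left(10 - 8\right)\right)} = -4 + \frac{1}{6 \left(-87 + 2\right)} = -4 + \frac{1}{6 \left(-85\right)} = -4 + \frac{1}{6} \left(- \frac{1}{85}\right) = -4 - \frac{1}{510} = - \frac{2041}{510} \approx -4.002$)
$Y = -144$ ($Y = \left(-8\right) 3 \cdot 6 = \left(-24\right) 6 = -144$)
$K 6 + Y = \left(- \frac{2041}{510}\right) 6 - 144 = - \frac{2041}{85} - 144 = - \frac{14281}{85}$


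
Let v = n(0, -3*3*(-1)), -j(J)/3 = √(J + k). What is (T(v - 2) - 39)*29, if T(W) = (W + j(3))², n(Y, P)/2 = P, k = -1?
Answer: 6815 - 2784*√2 ≈ 2877.8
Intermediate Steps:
j(J) = -3*√(-1 + J) (j(J) = -3*√(J - 1) = -3*√(-1 + J))
n(Y, P) = 2*P
v = 18 (v = 2*(-3*3*(-1)) = 2*(-9*(-1)) = 2*9 = 18)
T(W) = (W - 3*√2)² (T(W) = (W - 3*√(-1 + 3))² = (W - 3*√2)²)
(T(v - 2) - 39)*29 = (((18 - 2) - 3*√2)² - 39)*29 = ((16 - 3*√2)² - 39)*29 = (-39 + (16 - 3*√2)²)*29 = -1131 + 29*(16 - 3*√2)²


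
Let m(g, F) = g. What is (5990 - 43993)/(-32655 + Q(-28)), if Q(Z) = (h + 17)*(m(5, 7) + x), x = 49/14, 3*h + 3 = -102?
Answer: 38003/32808 ≈ 1.1583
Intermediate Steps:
h = -35 (h = -1 + (1/3)*(-102) = -1 - 34 = -35)
x = 7/2 (x = 49*(1/14) = 7/2 ≈ 3.5000)
Q(Z) = -153 (Q(Z) = (-35 + 17)*(5 + 7/2) = -18*17/2 = -153)
(5990 - 43993)/(-32655 + Q(-28)) = (5990 - 43993)/(-32655 - 153) = -38003/(-32808) = -38003*(-1/32808) = 38003/32808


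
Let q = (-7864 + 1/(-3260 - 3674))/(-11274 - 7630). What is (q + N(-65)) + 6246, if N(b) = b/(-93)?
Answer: 76155274831709/12190471248 ≈ 6247.1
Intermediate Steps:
N(b) = -b/93 (N(b) = b*(-1/93) = -b/93)
q = 54528977/131080336 (q = (-7864 + 1/(-6934))/(-18904) = (-7864 - 1/6934)*(-1/18904) = -54528977/6934*(-1/18904) = 54528977/131080336 ≈ 0.41600)
(q + N(-65)) + 6246 = (54528977/131080336 - 1/93*(-65)) + 6246 = (54528977/131080336 + 65/93) + 6246 = 13591416701/12190471248 + 6246 = 76155274831709/12190471248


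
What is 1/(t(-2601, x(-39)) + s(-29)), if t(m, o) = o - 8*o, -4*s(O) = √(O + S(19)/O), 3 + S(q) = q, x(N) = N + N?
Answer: 253344/138326681 + 4*I*√24853/138326681 ≈ 0.0018315 + 4.5587e-6*I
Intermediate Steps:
x(N) = 2*N
S(q) = -3 + q
s(O) = -√(O + 16/O)/4 (s(O) = -√(O + (-3 + 19)/O)/4 = -√(O + 16/O)/4)
t(m, o) = -7*o
1/(t(-2601, x(-39)) + s(-29)) = 1/(-14*(-39) - √(-29 + 16/(-29))/4) = 1/(-7*(-78) - √(-29 + 16*(-1/29))/4) = 1/(546 - √(-29 - 16/29)/4) = 1/(546 - I*√24853/116)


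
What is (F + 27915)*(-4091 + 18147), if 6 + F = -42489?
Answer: -204936480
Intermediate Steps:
F = -42495 (F = -6 - 42489 = -42495)
(F + 27915)*(-4091 + 18147) = (-42495 + 27915)*(-4091 + 18147) = -14580*14056 = -204936480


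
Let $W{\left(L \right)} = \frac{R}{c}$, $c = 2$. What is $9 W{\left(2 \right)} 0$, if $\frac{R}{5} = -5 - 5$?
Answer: $0$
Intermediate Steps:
$R = -50$ ($R = 5 \left(-5 - 5\right) = 5 \left(-10\right) = -50$)
$W{\left(L \right)} = -25$ ($W{\left(L \right)} = - \frac{50}{2} = \left(-50\right) \frac{1}{2} = -25$)
$9 W{\left(2 \right)} 0 = 9 \left(-25\right) 0 = \left(-225\right) 0 = 0$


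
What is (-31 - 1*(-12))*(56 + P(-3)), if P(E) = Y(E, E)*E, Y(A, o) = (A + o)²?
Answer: 988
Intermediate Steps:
P(E) = 4*E³ (P(E) = (E + E)²*E = (2*E)²*E = (4*E²)*E = 4*E³)
(-31 - 1*(-12))*(56 + P(-3)) = (-31 - 1*(-12))*(56 + 4*(-3)³) = (-31 + 12)*(56 + 4*(-27)) = -19*(56 - 108) = -19*(-52) = 988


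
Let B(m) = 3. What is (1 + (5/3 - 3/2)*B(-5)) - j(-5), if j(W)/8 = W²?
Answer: -397/2 ≈ -198.50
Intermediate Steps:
j(W) = 8*W²
(1 + (5/3 - 3/2)*B(-5)) - j(-5) = (1 + (5/3 - 3/2)*3) - 8*(-5)² = (1 + (5*(⅓) - 3*½)*3) - 8*25 = (1 + (5/3 - 3/2)*3) - 1*200 = (1 + (⅙)*3) - 200 = (1 + ½) - 200 = 3/2 - 200 = -397/2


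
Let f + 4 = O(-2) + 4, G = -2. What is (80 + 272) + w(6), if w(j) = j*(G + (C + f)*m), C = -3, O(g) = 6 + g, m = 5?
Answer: 370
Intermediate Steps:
f = 4 (f = -4 + ((6 - 2) + 4) = -4 + (4 + 4) = -4 + 8 = 4)
w(j) = 3*j (w(j) = j*(-2 + (-3 + 4)*5) = j*(-2 + 1*5) = j*(-2 + 5) = j*3 = 3*j)
(80 + 272) + w(6) = (80 + 272) + 3*6 = 352 + 18 = 370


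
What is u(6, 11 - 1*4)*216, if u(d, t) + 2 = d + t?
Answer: 2376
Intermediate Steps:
u(d, t) = -2 + d + t (u(d, t) = -2 + (d + t) = -2 + d + t)
u(6, 11 - 1*4)*216 = (-2 + 6 + (11 - 1*4))*216 = (-2 + 6 + (11 - 4))*216 = (-2 + 6 + 7)*216 = 11*216 = 2376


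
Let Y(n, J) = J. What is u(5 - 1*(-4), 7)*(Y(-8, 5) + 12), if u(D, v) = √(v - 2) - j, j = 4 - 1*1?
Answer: -51 + 17*√5 ≈ -12.987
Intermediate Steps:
j = 3 (j = 4 - 1 = 3)
u(D, v) = -3 + √(-2 + v) (u(D, v) = √(v - 2) - 1*3 = √(-2 + v) - 3 = -3 + √(-2 + v))
u(5 - 1*(-4), 7)*(Y(-8, 5) + 12) = (-3 + √(-2 + 7))*(5 + 12) = (-3 + √5)*17 = -51 + 17*√5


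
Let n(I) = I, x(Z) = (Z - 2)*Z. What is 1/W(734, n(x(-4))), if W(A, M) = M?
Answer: 1/24 ≈ 0.041667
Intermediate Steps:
x(Z) = Z*(-2 + Z) (x(Z) = (-2 + Z)*Z = Z*(-2 + Z))
1/W(734, n(x(-4))) = 1/(-4*(-2 - 4)) = 1/(-4*(-6)) = 1/24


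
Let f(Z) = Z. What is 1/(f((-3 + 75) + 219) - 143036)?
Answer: -1/142745 ≈ -7.0055e-6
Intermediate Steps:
1/(f((-3 + 75) + 219) - 143036) = 1/(((-3 + 75) + 219) - 143036) = 1/((72 + 219) - 143036) = 1/(291 - 143036) = 1/(-142745) = -1/142745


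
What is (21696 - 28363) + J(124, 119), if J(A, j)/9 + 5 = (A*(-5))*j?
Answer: -670732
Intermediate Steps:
J(A, j) = -45 - 45*A*j (J(A, j) = -45 + 9*((A*(-5))*j) = -45 + 9*((-5*A)*j) = -45 + 9*(-5*A*j) = -45 - 45*A*j)
(21696 - 28363) + J(124, 119) = (21696 - 28363) + (-45 - 45*124*119) = -6667 + (-45 - 664020) = -6667 - 664065 = -670732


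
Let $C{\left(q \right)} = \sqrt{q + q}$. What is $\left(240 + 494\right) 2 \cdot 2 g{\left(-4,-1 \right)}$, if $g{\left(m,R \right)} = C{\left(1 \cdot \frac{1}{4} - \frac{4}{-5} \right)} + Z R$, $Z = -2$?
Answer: $5872 + \frac{1468 \sqrt{210}}{5} \approx 10127.0$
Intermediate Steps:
$C{\left(q \right)} = \sqrt{2} \sqrt{q}$ ($C{\left(q \right)} = \sqrt{2 q} = \sqrt{2} \sqrt{q}$)
$g{\left(m,R \right)} = - 2 R + \frac{\sqrt{210}}{10}$ ($g{\left(m,R \right)} = \sqrt{2} \sqrt{1 \cdot \frac{1}{4} - \frac{4}{-5}} - 2 R = \sqrt{2} \sqrt{1 \cdot \frac{1}{4} - - \frac{4}{5}} - 2 R = \sqrt{2} \sqrt{\frac{1}{4} + \frac{4}{5}} - 2 R = \sqrt{2} \sqrt{\frac{21}{20}} - 2 R = \sqrt{2} \frac{\sqrt{105}}{10} - 2 R = \frac{\sqrt{210}}{10} - 2 R = - 2 R + \frac{\sqrt{210}}{10}$)
$\left(240 + 494\right) 2 \cdot 2 g{\left(-4,-1 \right)} = \left(240 + 494\right) 2 \cdot 2 \left(\left(-2\right) \left(-1\right) + \frac{\sqrt{210}}{10}\right) = 734 \cdot 4 \left(2 + \frac{\sqrt{210}}{10}\right) = 734 \left(8 + \frac{2 \sqrt{210}}{5}\right) = 5872 + \frac{1468 \sqrt{210}}{5}$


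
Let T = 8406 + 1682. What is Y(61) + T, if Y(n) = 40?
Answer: 10128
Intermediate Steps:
T = 10088
Y(61) + T = 40 + 10088 = 10128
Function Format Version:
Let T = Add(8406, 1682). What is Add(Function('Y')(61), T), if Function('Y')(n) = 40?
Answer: 10128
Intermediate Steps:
T = 10088
Add(Function('Y')(61), T) = Add(40, 10088) = 10128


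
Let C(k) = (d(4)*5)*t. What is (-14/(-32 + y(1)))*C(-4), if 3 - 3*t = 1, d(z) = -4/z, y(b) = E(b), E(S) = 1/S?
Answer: -140/93 ≈ -1.5054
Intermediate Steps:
E(S) = 1/S
y(b) = 1/b
t = ⅔ (t = 1 - ⅓*1 = 1 - ⅓ = ⅔ ≈ 0.66667)
C(k) = -10/3 (C(k) = (-4/4*5)*(⅔) = (-4*¼*5)*(⅔) = -1*5*(⅔) = -5*⅔ = -10/3)
(-14/(-32 + y(1)))*C(-4) = -14/(-32 + 1/1)*(-10/3) = -14/(-32 + 1)*(-10/3) = -14/(-31)*(-10/3) = -14*(-1/31)*(-10/3) = (14/31)*(-10/3) = -140/93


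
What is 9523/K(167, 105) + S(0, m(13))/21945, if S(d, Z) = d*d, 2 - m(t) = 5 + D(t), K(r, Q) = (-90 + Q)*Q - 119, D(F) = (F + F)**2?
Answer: 9523/1456 ≈ 6.5405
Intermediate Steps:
D(F) = 4*F**2 (D(F) = (2*F)**2 = 4*F**2)
K(r, Q) = -119 + Q*(-90 + Q) (K(r, Q) = Q*(-90 + Q) - 119 = -119 + Q*(-90 + Q))
m(t) = -3 - 4*t**2 (m(t) = 2 - (5 + 4*t**2) = 2 + (-5 - 4*t**2) = -3 - 4*t**2)
S(d, Z) = d**2
9523/K(167, 105) + S(0, m(13))/21945 = 9523/(-119 + 105**2 - 90*105) + 0**2/21945 = 9523/(-119 + 11025 - 9450) + 0*(1/21945) = 9523/1456 + 0 = 9523/1456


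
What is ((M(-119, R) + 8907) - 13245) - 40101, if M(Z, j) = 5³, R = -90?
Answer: -44314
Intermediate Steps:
M(Z, j) = 125
((M(-119, R) + 8907) - 13245) - 40101 = ((125 + 8907) - 13245) - 40101 = (9032 - 13245) - 40101 = -4213 - 40101 = -44314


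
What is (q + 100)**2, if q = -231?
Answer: 17161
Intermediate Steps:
(q + 100)**2 = (-231 + 100)**2 = (-131)**2 = 17161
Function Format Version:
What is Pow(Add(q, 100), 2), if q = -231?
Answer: 17161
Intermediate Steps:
Pow(Add(q, 100), 2) = Pow(Add(-231, 100), 2) = Pow(-131, 2) = 17161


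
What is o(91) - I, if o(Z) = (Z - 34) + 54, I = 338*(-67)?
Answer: 22757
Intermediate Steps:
I = -22646
o(Z) = 20 + Z (o(Z) = (-34 + Z) + 54 = 20 + Z)
o(91) - I = (20 + 91) - 1*(-22646) = 111 + 22646 = 22757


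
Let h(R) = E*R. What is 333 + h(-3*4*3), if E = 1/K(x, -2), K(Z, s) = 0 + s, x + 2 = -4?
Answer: 351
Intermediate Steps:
x = -6 (x = -2 - 4 = -6)
K(Z, s) = s
E = -½ (E = 1/(-2) = -½ ≈ -0.50000)
h(R) = -R/2
333 + h(-3*4*3) = 333 - (-3*4)*3/2 = 333 - (-6)*3 = 333 - ½*(-36) = 333 + 18 = 351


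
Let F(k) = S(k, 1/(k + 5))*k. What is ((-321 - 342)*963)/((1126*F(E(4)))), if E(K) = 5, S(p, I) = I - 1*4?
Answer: 16371/563 ≈ 29.078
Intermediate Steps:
S(p, I) = -4 + I (S(p, I) = I - 4 = -4 + I)
F(k) = k*(-4 + 1/(5 + k)) (F(k) = (-4 + 1/(k + 5))*k = (-4 + 1/(5 + k))*k = k*(-4 + 1/(5 + k)))
((-321 - 342)*963)/((1126*F(E(4)))) = ((-321 - 342)*963)/((1126*(-1*5*(19 + 4*5)/(5 + 5)))) = (-663*963)/((1126*(-1*5*(19 + 20)/10))) = -638469/(1126*(-1*5*⅒*39)) = -638469/(1126*(-39/2)) = -638469/(-21957) = -638469*(-1/21957) = 16371/563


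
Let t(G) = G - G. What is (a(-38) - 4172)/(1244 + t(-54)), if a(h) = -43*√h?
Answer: -1043/311 - 43*I*√38/1244 ≈ -3.3537 - 0.21308*I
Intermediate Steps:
t(G) = 0
(a(-38) - 4172)/(1244 + t(-54)) = (-43*I*√38 - 4172)/(1244 + 0) = (-43*I*√38 - 4172)/1244 = (-43*I*√38 - 4172)*(1/1244) = (-4172 - 43*I*√38)*(1/1244) = -1043/311 - 43*I*√38/1244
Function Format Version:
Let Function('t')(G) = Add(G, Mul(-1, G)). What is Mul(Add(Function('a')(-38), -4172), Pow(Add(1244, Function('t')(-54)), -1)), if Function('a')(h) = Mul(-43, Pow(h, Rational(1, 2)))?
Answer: Add(Rational(-1043, 311), Mul(Rational(-43, 1244), I, Pow(38, Rational(1, 2)))) ≈ Add(-3.3537, Mul(-0.21308, I))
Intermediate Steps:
Function('t')(G) = 0
Mul(Add(Function('a')(-38), -4172), Pow(Add(1244, Function('t')(-54)), -1)) = Mul(Add(Mul(-43, Pow(-38, Rational(1, 2))), -4172), Pow(Add(1244, 0), -1)) = Mul(Add(Mul(-43, Mul(I, Pow(38, Rational(1, 2)))), -4172), Pow(1244, -1)) = Mul(Add(Mul(-43, I, Pow(38, Rational(1, 2))), -4172), Rational(1, 1244)) = Mul(Add(-4172, Mul(-43, I, Pow(38, Rational(1, 2)))), Rational(1, 1244)) = Add(Rational(-1043, 311), Mul(Rational(-43, 1244), I, Pow(38, Rational(1, 2))))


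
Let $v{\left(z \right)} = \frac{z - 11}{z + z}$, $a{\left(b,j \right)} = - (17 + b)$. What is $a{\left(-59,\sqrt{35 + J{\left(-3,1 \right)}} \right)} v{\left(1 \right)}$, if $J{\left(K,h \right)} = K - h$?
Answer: $-210$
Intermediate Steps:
$a{\left(b,j \right)} = -17 - b$
$v{\left(z \right)} = \frac{-11 + z}{2 z}$
$a{\left(-59,\sqrt{35 + J{\left(-3,1 \right)}} \right)} v{\left(1 \right)} = \left(-17 - -59\right) \frac{-11 + 1}{2 \cdot 1} = \left(-17 + 59\right) \frac{1}{2} \cdot 1 \left(-10\right) = 42 \left(-5\right) = -210$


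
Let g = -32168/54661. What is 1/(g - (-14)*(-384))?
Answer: -54661/293889704 ≈ -0.00018599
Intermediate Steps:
g = -32168/54661 (g = -32168*1/54661 = -32168/54661 ≈ -0.58850)
1/(g - (-14)*(-384)) = 1/(-32168/54661 - (-14)*(-384)) = 1/(-32168/54661 - 14*384) = 1/(-32168/54661 - 5376) = 1/(-293889704/54661) = -54661/293889704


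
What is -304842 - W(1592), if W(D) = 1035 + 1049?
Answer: -306926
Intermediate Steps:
W(D) = 2084
-304842 - W(1592) = -304842 - 1*2084 = -304842 - 2084 = -306926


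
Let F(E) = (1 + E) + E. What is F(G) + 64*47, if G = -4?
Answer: 3001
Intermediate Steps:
F(E) = 1 + 2*E
F(G) + 64*47 = (1 + 2*(-4)) + 64*47 = (1 - 8) + 3008 = -7 + 3008 = 3001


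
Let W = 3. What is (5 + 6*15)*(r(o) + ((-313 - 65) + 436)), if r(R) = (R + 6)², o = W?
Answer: 13205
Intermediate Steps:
o = 3
r(R) = (6 + R)²
(5 + 6*15)*(r(o) + ((-313 - 65) + 436)) = (5 + 6*15)*((6 + 3)² + ((-313 - 65) + 436)) = (5 + 90)*(9² + (-378 + 436)) = 95*(81 + 58) = 95*139 = 13205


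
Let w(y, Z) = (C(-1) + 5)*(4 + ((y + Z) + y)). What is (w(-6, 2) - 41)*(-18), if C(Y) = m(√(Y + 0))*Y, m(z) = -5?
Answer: 1818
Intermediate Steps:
C(Y) = -5*Y
w(y, Z) = 40 + 10*Z + 20*y (w(y, Z) = (-5*(-1) + 5)*(4 + ((y + Z) + y)) = (5 + 5)*(4 + ((Z + y) + y)) = 10*(4 + (Z + 2*y)) = 10*(4 + Z + 2*y) = 40 + 10*Z + 20*y)
(w(-6, 2) - 41)*(-18) = ((40 + 10*2 + 20*(-6)) - 41)*(-18) = ((40 + 20 - 120) - 41)*(-18) = (-60 - 41)*(-18) = -101*(-18) = 1818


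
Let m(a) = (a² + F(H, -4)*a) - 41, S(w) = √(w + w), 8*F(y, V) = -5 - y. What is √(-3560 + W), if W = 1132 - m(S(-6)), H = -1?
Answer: √(-2375 + I*√3) ≈ 0.0178 + 48.734*I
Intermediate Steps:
F(y, V) = -5/8 - y/8 (F(y, V) = (-5 - y)/8 = -5/8 - y/8)
S(w) = √2*√w (S(w) = √(2*w) = √2*√w)
m(a) = -41 + a² - a/2 (m(a) = (a² + (-5/8 - ⅛*(-1))*a) - 41 = (a² + (-5/8 + ⅛)*a) - 41 = (a² - a/2) - 41 = -41 + a² - a/2)
W = 1185 + I*√3 (W = 1132 - (-41 + (√2*√(-6))² - √2*√(-6)/2) = 1132 - (-41 + (√2*(I*√6))² - √2*I*√6/2) = 1132 - (-41 + (2*I*√3)² - I*√3) = 1132 - (-41 - 12 - I*√3) = 1132 - (-53 - I*√3) = 1132 + (53 + I*√3) = 1185 + I*√3 ≈ 1185.0 + 1.732*I)
√(-3560 + W) = √(-3560 + (1185 + I*√3)) = √(-2375 + I*√3)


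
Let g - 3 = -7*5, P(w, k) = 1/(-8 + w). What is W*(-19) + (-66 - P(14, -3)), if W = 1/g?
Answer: -6295/96 ≈ -65.573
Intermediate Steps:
g = -32 (g = 3 - 7*5 = 3 - 35 = -32)
W = -1/32 (W = 1/(-32) = -1/32 ≈ -0.031250)
W*(-19) + (-66 - P(14, -3)) = -1/32*(-19) + (-66 - 1/(-8 + 14)) = 19/32 + (-66 - 1/6) = 19/32 - 397/6 = -6295/96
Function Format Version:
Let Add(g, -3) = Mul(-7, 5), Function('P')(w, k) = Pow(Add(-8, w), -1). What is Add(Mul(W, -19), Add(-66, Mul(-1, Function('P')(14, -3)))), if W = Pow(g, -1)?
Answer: Rational(-6295, 96) ≈ -65.573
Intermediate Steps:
g = -32 (g = Add(3, Mul(-7, 5)) = Add(3, -35) = -32)
W = Rational(-1, 32) (W = Pow(-32, -1) = Rational(-1, 32) ≈ -0.031250)
Add(Mul(W, -19), Add(-66, Mul(-1, Function('P')(14, -3)))) = Add(Mul(Rational(-1, 32), -19), Add(-66, Mul(-1, Pow(Add(-8, 14), -1)))) = Add(Rational(19, 32), Add(-66, Mul(-1, Pow(6, -1)))) = Add(Rational(19, 32), Add(-66, Mul(-1, Rational(1, 6)))) = Add(Rational(19, 32), Add(-66, Rational(-1, 6))) = Add(Rational(19, 32), Rational(-397, 6)) = Rational(-6295, 96)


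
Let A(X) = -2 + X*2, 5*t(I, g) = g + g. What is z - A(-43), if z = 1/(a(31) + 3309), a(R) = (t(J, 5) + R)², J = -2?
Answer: 387025/4398 ≈ 88.000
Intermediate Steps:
t(I, g) = 2*g/5 (t(I, g) = (g + g)/5 = (2*g)/5 = 2*g/5)
a(R) = (2 + R)² (a(R) = ((⅖)*5 + R)² = (2 + R)²)
z = 1/4398 (z = 1/((2 + 31)² + 3309) = 1/(33² + 3309) = 1/(1089 + 3309) = 1/4398 ≈ 0.00022738)
A(X) = -2 + 2*X
z - A(-43) = 1/4398 - (-2 + 2*(-43)) = 1/4398 - (-2 - 86) = 1/4398 - 1*(-88) = 1/4398 + 88 = 387025/4398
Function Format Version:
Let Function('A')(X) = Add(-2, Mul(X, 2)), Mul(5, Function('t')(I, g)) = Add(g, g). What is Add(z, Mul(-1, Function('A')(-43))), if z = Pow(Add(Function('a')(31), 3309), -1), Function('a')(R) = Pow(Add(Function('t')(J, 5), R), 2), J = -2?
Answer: Rational(387025, 4398) ≈ 88.000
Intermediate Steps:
Function('t')(I, g) = Mul(Rational(2, 5), g) (Function('t')(I, g) = Mul(Rational(1, 5), Add(g, g)) = Mul(Rational(1, 5), Mul(2, g)) = Mul(Rational(2, 5), g))
Function('a')(R) = Pow(Add(2, R), 2) (Function('a')(R) = Pow(Add(Mul(Rational(2, 5), 5), R), 2) = Pow(Add(2, R), 2))
z = Rational(1, 4398) (z = Pow(Add(Pow(Add(2, 31), 2), 3309), -1) = Pow(Add(Pow(33, 2), 3309), -1) = Pow(Add(1089, 3309), -1) = Pow(4398, -1) = Rational(1, 4398) ≈ 0.00022738)
Function('A')(X) = Add(-2, Mul(2, X))
Add(z, Mul(-1, Function('A')(-43))) = Add(Rational(1, 4398), Mul(-1, Add(-2, Mul(2, -43)))) = Add(Rational(1, 4398), Mul(-1, Add(-2, -86))) = Add(Rational(1, 4398), Mul(-1, -88)) = Add(Rational(1, 4398), 88) = Rational(387025, 4398)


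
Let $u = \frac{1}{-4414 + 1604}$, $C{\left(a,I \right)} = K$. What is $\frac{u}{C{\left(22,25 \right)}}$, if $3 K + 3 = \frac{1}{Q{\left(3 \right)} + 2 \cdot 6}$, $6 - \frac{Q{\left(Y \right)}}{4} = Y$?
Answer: $\frac{36}{99755} \approx 0.00036088$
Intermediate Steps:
$Q{\left(Y \right)} = 24 - 4 Y$
$K = - \frac{71}{72}$ ($K = -1 + \frac{1}{3 \left(\left(24 - 12\right) + 2 \cdot 6\right)} = -1 + \frac{1}{3 \left(\left(24 - 12\right) + 12\right)} = -1 + \frac{1}{3 \left(12 + 12\right)} = -1 + \frac{1}{3 \cdot 24} = -1 + \frac{1}{3} \cdot \frac{1}{24} = -1 + \frac{1}{72} = - \frac{71}{72} \approx -0.98611$)
$C{\left(a,I \right)} = - \frac{71}{72}$
$u = - \frac{1}{2810}$ ($u = \frac{1}{-2810} = - \frac{1}{2810} \approx -0.00035587$)
$\frac{u}{C{\left(22,25 \right)}} = - \frac{1}{2810 \left(- \frac{71}{72}\right)} = \left(- \frac{1}{2810}\right) \left(- \frac{72}{71}\right) = \frac{36}{99755}$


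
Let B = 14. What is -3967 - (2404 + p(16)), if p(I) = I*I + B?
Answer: -6641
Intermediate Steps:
p(I) = 14 + I² (p(I) = I*I + 14 = I² + 14 = 14 + I²)
-3967 - (2404 + p(16)) = -3967 - (2404 + (14 + 16²)) = -3967 - (2404 + (14 + 256)) = -3967 - (2404 + 270) = -3967 - 1*2674 = -3967 - 2674 = -6641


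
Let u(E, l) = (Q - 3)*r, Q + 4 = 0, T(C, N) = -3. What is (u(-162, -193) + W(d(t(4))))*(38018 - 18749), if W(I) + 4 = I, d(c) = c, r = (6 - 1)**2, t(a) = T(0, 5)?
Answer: -3506958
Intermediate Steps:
t(a) = -3
Q = -4 (Q = -4 + 0 = -4)
r = 25 (r = 5**2 = 25)
W(I) = -4 + I
u(E, l) = -175 (u(E, l) = (-4 - 3)*25 = -7*25 = -175)
(u(-162, -193) + W(d(t(4))))*(38018 - 18749) = (-175 + (-4 - 3))*(38018 - 18749) = (-175 - 7)*19269 = -182*19269 = -3506958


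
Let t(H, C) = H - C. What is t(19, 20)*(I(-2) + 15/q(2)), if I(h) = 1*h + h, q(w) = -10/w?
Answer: 7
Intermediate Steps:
I(h) = 2*h (I(h) = h + h = 2*h)
t(19, 20)*(I(-2) + 15/q(2)) = (19 - 1*20)*(2*(-2) + 15/((-10/2))) = (19 - 20)*(-4 + 15/((-10*½))) = -(-4 + 15/(-5)) = -(-4 + 15*(-⅕)) = -(-4 - 3) = -1*(-7) = 7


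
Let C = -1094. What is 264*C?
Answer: -288816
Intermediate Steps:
264*C = 264*(-1094) = -288816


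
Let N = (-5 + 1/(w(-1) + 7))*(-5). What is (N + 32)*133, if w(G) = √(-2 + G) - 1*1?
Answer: 97223/13 + 665*I*√3/39 ≈ 7478.7 + 29.534*I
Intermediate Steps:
w(G) = -1 + √(-2 + G) (w(G) = √(-2 + G) - 1 = -1 + √(-2 + G))
N = 25 - 5/(6 + I*√3) (N = (-5 + 1/((-1 + √(-2 - 1)) + 7))*(-5) = (-5 + 1/((-1 + √(-3)) + 7))*(-5) = (-5 + 1/((-1 + I*√3) + 7))*(-5) = (-5 + 1/(6 + I*√3))*(-5) = 25 - 5/(6 + I*√3) ≈ 24.231 + 0.22206*I)
(N + 32)*133 = ((315/13 + 5*I*√3/39) + 32)*133 = (731/13 + 5*I*√3/39)*133 = 97223/13 + 665*I*√3/39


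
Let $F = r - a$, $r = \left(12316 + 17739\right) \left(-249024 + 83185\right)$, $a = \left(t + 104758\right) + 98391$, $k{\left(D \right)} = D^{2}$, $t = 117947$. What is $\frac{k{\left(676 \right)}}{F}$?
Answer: $- \frac{456976}{4984612241} \approx -9.1677 \cdot 10^{-5}$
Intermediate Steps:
$a = 321096$ ($a = \left(117947 + 104758\right) + 98391 = 222705 + 98391 = 321096$)
$r = -4984291145$ ($r = 30055 \left(-165839\right) = -4984291145$)
$F = -4984612241$ ($F = -4984291145 - 321096 = -4984612241$)
$\frac{k{\left(676 \right)}}{F} = \frac{676^{2}}{-4984612241} = 456976 \left(- \frac{1}{4984612241}\right) = - \frac{456976}{4984612241}$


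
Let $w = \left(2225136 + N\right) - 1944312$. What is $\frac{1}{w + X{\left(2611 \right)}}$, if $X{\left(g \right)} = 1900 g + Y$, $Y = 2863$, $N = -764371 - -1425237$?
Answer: $\frac{1}{5905453} \approx 1.6933 \cdot 10^{-7}$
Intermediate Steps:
$N = 660866$ ($N = -764371 + 1425237 = 660866$)
$X{\left(g \right)} = 2863 + 1900 g$ ($X{\left(g \right)} = 1900 g + 2863 = 2863 + 1900 g$)
$w = 941690$ ($w = \left(2225136 + 660866\right) - 1944312 = 2886002 - 1944312 = 941690$)
$\frac{1}{w + X{\left(2611 \right)}} = \frac{1}{941690 + \left(2863 + 1900 \cdot 2611\right)} = \frac{1}{941690 + \left(2863 + 4960900\right)} = \frac{1}{941690 + 4963763} = \frac{1}{5905453}$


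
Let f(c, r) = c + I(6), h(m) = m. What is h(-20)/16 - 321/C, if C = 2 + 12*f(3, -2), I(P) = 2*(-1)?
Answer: -677/28 ≈ -24.179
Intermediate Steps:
I(P) = -2
f(c, r) = -2 + c (f(c, r) = c - 2 = -2 + c)
C = 14 (C = 2 + 12*(-2 + 3) = 2 + 12*1 = 2 + 12 = 14)
h(-20)/16 - 321/C = -20/16 - 321/14 = -20*1/16 - 321*1/14 = -5/4 - 321/14 = -677/28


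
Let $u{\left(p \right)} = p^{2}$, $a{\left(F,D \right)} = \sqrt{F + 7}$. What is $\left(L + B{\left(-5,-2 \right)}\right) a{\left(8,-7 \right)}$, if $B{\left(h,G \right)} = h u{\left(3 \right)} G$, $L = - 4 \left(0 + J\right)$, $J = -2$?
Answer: $98 \sqrt{15} \approx 379.55$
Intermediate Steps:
$a{\left(F,D \right)} = \sqrt{7 + F}$
$L = 8$ ($L = - 4 \left(0 - 2\right) = \left(-4\right) \left(-2\right) = 8$)
$B{\left(h,G \right)} = 9 G h$ ($B{\left(h,G \right)} = h 3^{2} G = h 9 G = 9 h G = 9 G h$)
$\left(L + B{\left(-5,-2 \right)}\right) a{\left(8,-7 \right)} = \left(8 + 9 \left(-2\right) \left(-5\right)\right) \sqrt{7 + 8} = \left(8 + 90\right) \sqrt{15} = 98 \sqrt{15}$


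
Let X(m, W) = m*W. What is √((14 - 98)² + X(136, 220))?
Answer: 4*√2311 ≈ 192.29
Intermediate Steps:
X(m, W) = W*m
√((14 - 98)² + X(136, 220)) = √((14 - 98)² + 220*136) = √((-84)² + 29920) = √(7056 + 29920) = √36976 = 4*√2311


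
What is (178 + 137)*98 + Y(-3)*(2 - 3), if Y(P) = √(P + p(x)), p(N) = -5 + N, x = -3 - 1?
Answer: 30870 - 2*I*√3 ≈ 30870.0 - 3.4641*I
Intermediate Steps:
x = -4
Y(P) = √(-9 + P) (Y(P) = √(P + (-5 - 4)) = √(P - 9) = √(-9 + P))
(178 + 137)*98 + Y(-3)*(2 - 3) = (178 + 137)*98 + √(-9 - 3)*(2 - 3) = 315*98 + √(-12)*(-1) = 30870 + (2*I*√3)*(-1) = 30870 - 2*I*√3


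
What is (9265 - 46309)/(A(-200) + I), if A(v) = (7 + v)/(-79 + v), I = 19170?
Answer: -1476468/764089 ≈ -1.9323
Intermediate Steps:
A(v) = (7 + v)/(-79 + v)
(9265 - 46309)/(A(-200) + I) = (9265 - 46309)/((7 - 200)/(-79 - 200) + 19170) = -37044/(-193/(-279) + 19170) = -37044/(-1/279*(-193) + 19170) = -37044/(193/279 + 19170) = -37044/5348623/279 = -37044*279/5348623 = -1476468/764089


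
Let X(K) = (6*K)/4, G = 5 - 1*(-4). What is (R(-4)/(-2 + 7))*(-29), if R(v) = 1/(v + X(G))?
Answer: -58/95 ≈ -0.61053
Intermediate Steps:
G = 9 (G = 5 + 4 = 9)
X(K) = 3*K/2 (X(K) = (6*K)*(¼) = 3*K/2)
R(v) = 1/(27/2 + v) (R(v) = 1/(v + (3/2)*9) = 1/(v + 27/2) = 1/(27/2 + v))
(R(-4)/(-2 + 7))*(-29) = ((2/(27 + 2*(-4)))/(-2 + 7))*(-29) = ((2/(27 - 8))/5)*(-29) = ((2/19)*(⅕))*(-29) = (2/95)*(-29) = -58/95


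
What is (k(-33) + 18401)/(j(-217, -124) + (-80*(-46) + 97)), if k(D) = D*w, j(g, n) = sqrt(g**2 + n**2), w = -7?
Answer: 8796633/1775408 - 72199*sqrt(65)/1775408 ≈ 4.6268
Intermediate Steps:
k(D) = -7*D (k(D) = D*(-7) = -7*D)
(k(-33) + 18401)/(j(-217, -124) + (-80*(-46) + 97)) = (-7*(-33) + 18401)/(sqrt((-217)**2 + (-124)**2) + (-80*(-46) + 97)) = (231 + 18401)/(sqrt(47089 + 15376) + (3680 + 97)) = 18632/(sqrt(62465) + 3777) = 18632/(31*sqrt(65) + 3777) = 18632/(3777 + 31*sqrt(65))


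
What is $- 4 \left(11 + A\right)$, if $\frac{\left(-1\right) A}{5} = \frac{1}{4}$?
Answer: $-39$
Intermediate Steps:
$A = - \frac{5}{4} \approx -1.25$
$- 4 \left(11 + A\right) = - 4 \left(11 - \frac{5}{4}\right) = \left(-4\right) \frac{39}{4} = -39$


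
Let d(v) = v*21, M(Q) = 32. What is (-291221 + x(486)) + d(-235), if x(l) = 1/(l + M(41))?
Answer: -153408807/518 ≈ -2.9616e+5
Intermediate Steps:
d(v) = 21*v
x(l) = 1/(32 + l) (x(l) = 1/(l + 32) = 1/(32 + l))
(-291221 + x(486)) + d(-235) = (-291221 + 1/(32 + 486)) + 21*(-235) = (-291221 + 1/518) - 4935 = -150852477/518 - 4935 = -153408807/518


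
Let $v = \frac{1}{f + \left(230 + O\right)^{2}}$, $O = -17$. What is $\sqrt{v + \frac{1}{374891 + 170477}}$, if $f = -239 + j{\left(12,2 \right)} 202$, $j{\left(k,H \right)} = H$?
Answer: $\frac{\sqrt{917108950969614}}{6208196628} \approx 0.004878$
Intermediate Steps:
$f = 165$ ($f = -239 + 2 \cdot 202 = -239 + 404 = 165$)
$v = \frac{1}{45534}$ ($v = \frac{1}{165 + \left(230 - 17\right)^{2}} = \frac{1}{165 + 213^{2}} = \frac{1}{165 + 45369} = \frac{1}{45534} \approx 2.1962 \cdot 10^{-5}$)
$\sqrt{v + \frac{1}{374891 + 170477}} = \sqrt{\frac{1}{45534} + \frac{1}{374891 + 170477}} = \sqrt{\frac{1}{45534} + \frac{1}{545368}} = \sqrt{\frac{295451}{12416393256}} = \frac{\sqrt{917108950969614}}{6208196628}$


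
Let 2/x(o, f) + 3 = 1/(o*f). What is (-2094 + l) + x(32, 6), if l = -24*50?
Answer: -1894434/575 ≈ -3294.7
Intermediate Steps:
x(o, f) = 2/(-3 + 1/(f*o)) (x(o, f) = 2/(-3 + 1/(o*f)) = 2/(-3 + 1/(f*o)))
l = -1200
(-2094 + l) + x(32, 6) = (-2094 - 1200) - 2*6*32/(-1 + 3*6*32) = -3294 - 2*6*32/(-1 + 576) = -3294 - 2*6*32/575 = -3294 - 2*6*32*1/575 = -3294 - 384/575 = -1894434/575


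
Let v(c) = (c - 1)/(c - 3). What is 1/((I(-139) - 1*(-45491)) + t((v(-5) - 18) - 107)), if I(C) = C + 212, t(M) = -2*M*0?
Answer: 1/45564 ≈ 2.1947e-5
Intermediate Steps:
v(c) = (-1 + c)/(-3 + c)
t(M) = 0
I(C) = 212 + C
1/((I(-139) - 1*(-45491)) + t((v(-5) - 18) - 107)) = 1/(((212 - 139) - 1*(-45491)) + 0) = 1/((73 + 45491) + 0) = 1/(45564 + 0) = 1/45564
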